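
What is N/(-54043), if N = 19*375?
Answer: -7125/54043 ≈ -0.13184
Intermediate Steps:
N = 7125
N/(-54043) = 7125/(-54043) = 7125*(-1/54043) = -7125/54043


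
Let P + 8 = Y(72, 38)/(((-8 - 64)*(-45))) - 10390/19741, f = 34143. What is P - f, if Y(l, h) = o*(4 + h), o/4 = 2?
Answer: -87598399/2565 ≈ -34151.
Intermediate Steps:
o = 8 (o = 4*2 = 8)
Y(l, h) = 32 + 8*h (Y(l, h) = 8*(4 + h) = 32 + 8*h)
P = -21604/2565 (P = -8 + ((32 + 8*38)/(((-8 - 64)*(-45))) - 10390/19741) = -8 + ((32 + 304)/((-72*(-45))) - 10390*1/19741) = -8 + (336/3240 - 10/19) = -8 + (336*(1/3240) - 10/19) = -8 + (14/135 - 10/19) = -8 - 1084/2565 = -21604/2565 ≈ -8.4226)
P - f = -21604/2565 - 1*34143 = -21604/2565 - 34143 = -87598399/2565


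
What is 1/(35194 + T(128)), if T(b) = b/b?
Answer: 1/35195 ≈ 2.8413e-5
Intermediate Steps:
T(b) = 1
1/(35194 + T(128)) = 1/(35194 + 1) = 1/35195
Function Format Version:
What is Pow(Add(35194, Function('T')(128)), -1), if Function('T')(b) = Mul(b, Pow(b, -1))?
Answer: Rational(1, 35195) ≈ 2.8413e-5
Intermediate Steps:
Function('T')(b) = 1
Pow(Add(35194, Function('T')(128)), -1) = Pow(Add(35194, 1), -1) = Pow(35195, -1) = Rational(1, 35195)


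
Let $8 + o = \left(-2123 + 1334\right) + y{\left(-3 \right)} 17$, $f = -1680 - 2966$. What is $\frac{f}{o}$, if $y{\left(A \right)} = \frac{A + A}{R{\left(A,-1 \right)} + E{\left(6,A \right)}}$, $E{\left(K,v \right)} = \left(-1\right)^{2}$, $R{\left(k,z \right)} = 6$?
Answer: $\frac{1414}{247} \approx 5.7247$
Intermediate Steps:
$E{\left(K,v \right)} = 1$
$y{\left(A \right)} = \frac{2 A}{7}$ ($y{\left(A \right)} = \frac{A + A}{6 + 1} = \frac{2 A}{7}$)
$f = -4646$ ($f = -1680 - 2966 = -4646$)
$o = - \frac{5681}{7}$ ($o = -8 + \left(\left(-2123 + 1334\right) + \frac{2}{7} \left(-3\right) 17\right) = -8 - \frac{5625}{7} = - \frac{5681}{7} \approx -811.57$)
$\frac{f}{o} = - \frac{4646}{- \frac{5681}{7}} = \left(-4646\right) \left(- \frac{7}{5681}\right) = \frac{1414}{247}$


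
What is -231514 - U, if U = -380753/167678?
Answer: -38819423739/167678 ≈ -2.3151e+5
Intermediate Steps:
U = -380753/167678 (U = -380753*1/167678 = -380753/167678 ≈ -2.2707)
-231514 - U = -231514 - 1*(-380753/167678) = -231514 + 380753/167678 = -38819423739/167678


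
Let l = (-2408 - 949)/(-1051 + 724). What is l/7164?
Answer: 373/260292 ≈ 0.0014330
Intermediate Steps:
l = 1119/109 (l = -3357/(-327) = -3357*(-1/327) = 1119/109 ≈ 10.266)
l/7164 = (1119/109)/7164 = (1119/109)*(1/7164) = 373/260292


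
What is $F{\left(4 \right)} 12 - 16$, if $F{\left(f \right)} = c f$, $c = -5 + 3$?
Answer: $-112$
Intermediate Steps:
$c = -2$
$F{\left(f \right)} = - 2 f$
$F{\left(4 \right)} 12 - 16 = \left(-2\right) 4 \cdot 12 - 16 = \left(-8\right) 12 - 16 = -96 - 16 = -112$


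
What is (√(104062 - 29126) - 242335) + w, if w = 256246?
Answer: 13911 + 2*√18734 ≈ 14185.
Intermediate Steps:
(√(104062 - 29126) - 242335) + w = (√(104062 - 29126) - 242335) + 256246 = (√74936 - 242335) + 256246 = (2*√18734 - 242335) + 256246 = (-242335 + 2*√18734) + 256246 = 13911 + 2*√18734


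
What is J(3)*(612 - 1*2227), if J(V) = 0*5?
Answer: 0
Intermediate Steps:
J(V) = 0
J(3)*(612 - 1*2227) = 0*(612 - 1*2227) = 0*(612 - 2227) = 0*(-1615) = 0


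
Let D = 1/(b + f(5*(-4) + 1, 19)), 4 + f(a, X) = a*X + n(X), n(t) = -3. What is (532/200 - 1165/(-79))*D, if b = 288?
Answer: -68757/316000 ≈ -0.21759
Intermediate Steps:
f(a, X) = -7 + X*a (f(a, X) = -4 + (a*X - 3) = -4 + (X*a - 3) = -4 + (-3 + X*a) = -7 + X*a)
D = -1/80 (D = 1/(288 + (-7 + 19*(5*(-4) + 1))) = 1/(288 + (-7 + 19*(-20 + 1))) = 1/(288 + (-7 + 19*(-19))) = 1/(288 + (-7 - 361)) = 1/(288 - 368) = 1/(-80) = -1/80 ≈ -0.012500)
(532/200 - 1165/(-79))*D = (532/200 - 1165/(-79))*(-1/80) = (532*(1/200) - 1165*(-1/79))*(-1/80) = (133/50 + 1165/79)*(-1/80) = (68757/3950)*(-1/80) = -68757/316000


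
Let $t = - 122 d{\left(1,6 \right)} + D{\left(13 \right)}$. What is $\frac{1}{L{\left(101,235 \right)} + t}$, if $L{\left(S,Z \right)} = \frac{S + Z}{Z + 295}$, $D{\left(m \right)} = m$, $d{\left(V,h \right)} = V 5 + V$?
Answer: $- \frac{265}{190367} \approx -0.001392$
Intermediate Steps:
$d{\left(V,h \right)} = 6 V$ ($d{\left(V,h \right)} = 5 V + V = 6 V$)
$L{\left(S,Z \right)} = \frac{S + Z}{295 + Z}$
$t = -719$ ($t = - 122 \cdot 6 \cdot 1 + 13 = \left(-122\right) 6 + 13 = -732 + 13 = -719$)
$\frac{1}{L{\left(101,235 \right)} + t} = \frac{1}{\frac{101 + 235}{295 + 235} - 719} = \frac{1}{\frac{1}{530} \cdot 336 - 719} = \frac{1}{\frac{168}{265} - 719} = \frac{1}{- \frac{190367}{265}} = - \frac{265}{190367}$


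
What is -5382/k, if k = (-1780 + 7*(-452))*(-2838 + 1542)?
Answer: -299/355968 ≈ -0.00083996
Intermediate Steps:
k = 6407424 (k = (-1780 - 3164)*(-1296) = -4944*(-1296) = 6407424)
-5382/k = -5382/6407424 = -5382*1/6407424 = -299/355968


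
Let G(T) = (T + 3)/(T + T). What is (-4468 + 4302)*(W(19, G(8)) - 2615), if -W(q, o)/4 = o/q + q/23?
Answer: 379895067/874 ≈ 4.3466e+5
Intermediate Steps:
G(T) = (3 + T)/(2*T) (G(T) = (3 + T)/((2*T)) = (3 + T)*(1/(2*T)) = (3 + T)/(2*T))
W(q, o) = -4*q/23 - 4*o/q (W(q, o) = -4*(o/q + q/23) = -4*(q/23 + o/q) = -4*q/23 - 4*o/q)
(-4468 + 4302)*(W(19, G(8)) - 2615) = (-4468 + 4302)*((-4/23*19 - 4*(½)*(3 + 8)/8/19) - 2615) = -166*((-76/23 - 4*(½)*(⅛)*11*1/19) - 2615) = -166*((-76/23 - 4*11/16*1/19) - 2615) = -166*((-76/23 - 11/76) - 2615) = -166*(-6029/1748 - 2615) = -166*(-4577049/1748) = 379895067/874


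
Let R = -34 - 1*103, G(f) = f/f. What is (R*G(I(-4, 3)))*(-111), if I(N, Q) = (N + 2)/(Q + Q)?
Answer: 15207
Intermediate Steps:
I(N, Q) = (2 + N)/(2*Q) (I(N, Q) = (2 + N)/((2*Q)) = (2 + N)*(1/(2*Q)) = (2 + N)/(2*Q))
G(f) = 1
R = -137 (R = -34 - 103 = -137)
(R*G(I(-4, 3)))*(-111) = -137*1*(-111) = -137*(-111) = 15207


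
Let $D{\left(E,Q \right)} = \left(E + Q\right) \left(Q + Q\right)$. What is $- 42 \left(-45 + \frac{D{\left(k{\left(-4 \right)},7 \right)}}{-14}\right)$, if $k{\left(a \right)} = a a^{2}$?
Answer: $-504$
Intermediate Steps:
$k{\left(a \right)} = a^{3}$
$D{\left(E,Q \right)} = 2 Q \left(E + Q\right)$ ($D{\left(E,Q \right)} = \left(E + Q\right) 2 Q = 2 Q \left(E + Q\right)$)
$- 42 \left(-45 + \frac{D{\left(k{\left(-4 \right)},7 \right)}}{-14}\right) = - 42 \left(-45 + \frac{2 \cdot 7 \left(\left(-4\right)^{3} + 7\right)}{-14}\right) = - 42 \left(-45 + 2 \cdot 7 \left(-64 + 7\right) \left(- \frac{1}{14}\right)\right) = - 42 \left(-45 + 2 \cdot 7 \left(-57\right) \left(- \frac{1}{14}\right)\right) = - 42 \left(-45 - -57\right) = - 42 \left(-45 + 57\right) = \left(-42\right) 12 = -504$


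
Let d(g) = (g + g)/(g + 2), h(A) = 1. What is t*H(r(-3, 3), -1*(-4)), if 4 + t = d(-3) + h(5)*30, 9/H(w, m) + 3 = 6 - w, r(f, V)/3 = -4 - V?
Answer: 12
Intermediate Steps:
r(f, V) = -12 - 3*V (r(f, V) = 3*(-4 - V) = -12 - 3*V)
d(g) = 2*g/(2 + g) (d(g) = (2*g)/(2 + g) = 2*g/(2 + g))
H(w, m) = 9/(3 - w) (H(w, m) = 9/(-3 + (6 - w)) = 9/(3 - w))
t = 32 (t = -4 + (2*(-3)/(2 - 3) + 1*30) = -4 + (2*(-3)/(-1) + 30) = -4 + (2*(-3)*(-1) + 30) = -4 + (6 + 30) = -4 + 36 = 32)
t*H(r(-3, 3), -1*(-4)) = 32*(-9/(-3 + (-12 - 3*3))) = 32*(-9/(-3 + (-12 - 9))) = 32*(-9/(-3 - 21)) = 32*(-9/(-24)) = 32*(-9*(-1/24)) = 32*(3/8) = 12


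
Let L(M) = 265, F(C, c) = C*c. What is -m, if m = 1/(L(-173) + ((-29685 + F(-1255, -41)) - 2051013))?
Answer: 1/2028978 ≈ 4.9286e-7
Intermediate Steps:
m = -1/2028978 (m = 1/(265 + ((-29685 - 1255*(-41)) - 2051013)) = 1/(265 + ((-29685 + 51455) - 2051013)) = 1/(265 + (21770 - 2051013)) = 1/(265 - 2029243) = 1/(-2028978) = -1/2028978 ≈ -4.9286e-7)
-m = -1*(-1/2028978) = 1/2028978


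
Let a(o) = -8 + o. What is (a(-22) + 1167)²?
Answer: 1292769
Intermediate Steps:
(a(-22) + 1167)² = ((-8 - 22) + 1167)² = (-30 + 1167)² = 1137² = 1292769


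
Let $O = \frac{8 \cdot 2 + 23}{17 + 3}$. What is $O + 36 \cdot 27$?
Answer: $\frac{19479}{20} \approx 973.95$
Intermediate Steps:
$O = \frac{39}{20}$ ($O = \frac{16 + 23}{20} = 39 \cdot \frac{1}{20} = \frac{39}{20} \approx 1.95$)
$O + 36 \cdot 27 = \frac{39}{20} + 36 \cdot 27 = \frac{39}{20} + 972 = \frac{19479}{20}$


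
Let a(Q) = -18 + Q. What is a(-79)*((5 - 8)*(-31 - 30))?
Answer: -17751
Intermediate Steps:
a(-79)*((5 - 8)*(-31 - 30)) = (-18 - 79)*((5 - 8)*(-31 - 30)) = -(-291)*(-61) = -97*183 = -17751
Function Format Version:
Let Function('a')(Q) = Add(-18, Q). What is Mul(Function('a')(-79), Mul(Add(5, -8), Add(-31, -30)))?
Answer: -17751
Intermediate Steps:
Mul(Function('a')(-79), Mul(Add(5, -8), Add(-31, -30))) = Mul(Add(-18, -79), Mul(Add(5, -8), Add(-31, -30))) = Mul(-97, Mul(-3, -61)) = Mul(-97, 183) = -17751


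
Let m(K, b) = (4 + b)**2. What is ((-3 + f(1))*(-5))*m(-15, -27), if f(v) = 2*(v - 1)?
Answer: 7935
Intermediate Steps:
f(v) = -2 + 2*v (f(v) = 2*(-1 + v) = -2 + 2*v)
((-3 + f(1))*(-5))*m(-15, -27) = ((-3 + (-2 + 2*1))*(-5))*(4 - 27)**2 = ((-3 + (-2 + 2))*(-5))*(-23)**2 = ((-3 + 0)*(-5))*529 = -3*(-5)*529 = 15*529 = 7935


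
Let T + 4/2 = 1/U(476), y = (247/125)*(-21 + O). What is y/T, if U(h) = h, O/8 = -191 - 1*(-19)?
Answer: 164248084/118875 ≈ 1381.7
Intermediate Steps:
O = -1376 (O = 8*(-191 - 1*(-19)) = 8*(-191 + 19) = 8*(-172) = -1376)
y = -345059/125 (y = (247/125)*(-21 - 1376) = (247*(1/125))*(-1397) = (247/125)*(-1397) = -345059/125 ≈ -2760.5)
T = -951/476 (T = -2 + 1/476 = -951/476 ≈ -1.9979)
y/T = -345059/(125*(-951/476)) = -345059/125*(-476/951) = 164248084/118875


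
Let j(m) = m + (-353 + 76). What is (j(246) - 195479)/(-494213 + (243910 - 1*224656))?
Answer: 195510/474959 ≈ 0.41164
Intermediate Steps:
j(m) = -277 + m (j(m) = m - 277 = -277 + m)
(j(246) - 195479)/(-494213 + (243910 - 1*224656)) = ((-277 + 246) - 195479)/(-494213 + (243910 - 1*224656)) = (-31 - 195479)/(-494213 + (243910 - 224656)) = -195510/(-494213 + 19254) = -195510/(-474959) = -195510*(-1/474959) = 195510/474959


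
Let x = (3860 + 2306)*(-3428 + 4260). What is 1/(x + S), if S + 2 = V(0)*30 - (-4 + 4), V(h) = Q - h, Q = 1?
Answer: 1/5130140 ≈ 1.9493e-7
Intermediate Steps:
V(h) = 1 - h
S = 28 (S = -2 + ((1 - 1*0)*30 - (-4 + 4)) = -2 + ((1 + 0)*30 - 1*0) = -2 + (1*30 + 0) = -2 + (30 + 0) = -2 + 30 = 28)
x = 5130112 (x = 6166*832 = 5130112)
1/(x + S) = 1/(5130112 + 28) = 1/5130140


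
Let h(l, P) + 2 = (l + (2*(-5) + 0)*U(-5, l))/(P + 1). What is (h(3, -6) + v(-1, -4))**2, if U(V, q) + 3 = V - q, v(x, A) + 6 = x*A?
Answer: 17689/25 ≈ 707.56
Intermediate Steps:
v(x, A) = -6 + A*x (v(x, A) = -6 + x*A = -6 + A*x)
U(V, q) = -3 + V - q (U(V, q) = -3 + (V - q) = -3 + V - q)
h(l, P) = -2 + (80 + 11*l)/(1 + P) (h(l, P) = -2 + (l + (2*(-5) + 0)*(-3 - 5 - l))/(P + 1) = -2 + (l + (-10 + 0)*(-8 - l))/(1 + P) = -2 + (l - 10*(-8 - l))/(1 + P) = -2 + (l + (80 + 10*l))/(1 + P) = -2 + (80 + 11*l)/(1 + P))
(h(3, -6) + v(-1, -4))**2 = ((78 - 2*(-6) + 11*3)/(1 - 6) + (-6 - 4*(-1)))**2 = ((78 + 12 + 33)/(-5) + (-6 + 4))**2 = (-1/5*123 - 2)**2 = (-123/5 - 2)**2 = (-133/5)**2 = 17689/25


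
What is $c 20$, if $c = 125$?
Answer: $2500$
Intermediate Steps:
$c 20 = 125 \cdot 20 = 2500$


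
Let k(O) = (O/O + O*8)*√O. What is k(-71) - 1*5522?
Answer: -5522 - 567*I*√71 ≈ -5522.0 - 4777.6*I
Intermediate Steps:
k(O) = √O*(1 + 8*O) (k(O) = (1 + 8*O)*√O = √O*(1 + 8*O))
k(-71) - 1*5522 = √(-71)*(1 + 8*(-71)) - 1*5522 = (I*√71)*(1 - 568) - 5522 = (I*√71)*(-567) - 5522 = -567*I*√71 - 5522 = -5522 - 567*I*√71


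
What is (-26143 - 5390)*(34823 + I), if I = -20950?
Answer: -437457309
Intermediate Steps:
(-26143 - 5390)*(34823 + I) = (-26143 - 5390)*(34823 - 20950) = -31533*13873 = -437457309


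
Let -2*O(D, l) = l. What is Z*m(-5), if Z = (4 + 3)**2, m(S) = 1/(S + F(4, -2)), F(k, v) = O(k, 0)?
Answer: -49/5 ≈ -9.8000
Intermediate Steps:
O(D, l) = -l/2
F(k, v) = 0 (F(k, v) = -1/2*0 = 0)
m(S) = 1/S (m(S) = 1/(S + 0) = 1/S)
Z = 49 (Z = 7**2 = 49)
Z*m(-5) = 49/(-5) = 49*(-1/5) = -49/5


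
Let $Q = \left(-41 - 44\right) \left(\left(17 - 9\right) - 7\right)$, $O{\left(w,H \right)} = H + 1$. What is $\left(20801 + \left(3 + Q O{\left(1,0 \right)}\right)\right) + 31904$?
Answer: $52623$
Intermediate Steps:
$O{\left(w,H \right)} = 1 + H$
$Q = -85$ ($Q = - 85 \left(8 - 7\right) = \left(-85\right) 1 = -85$)
$\left(20801 + \left(3 + Q O{\left(1,0 \right)}\right)\right) + 31904 = \left(20801 + \left(3 - 85 \left(1 + 0\right)\right)\right) + 31904 = \left(20801 + \left(3 - 85\right)\right) + 31904 = \left(20801 - 82\right) + 31904 = 20719 + 31904 = 52623$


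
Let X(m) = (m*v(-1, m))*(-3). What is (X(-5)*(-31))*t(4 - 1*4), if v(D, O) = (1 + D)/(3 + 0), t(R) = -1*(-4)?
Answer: 0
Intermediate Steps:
t(R) = 4
v(D, O) = 1/3 + D/3 (v(D, O) = (1 + D)/3 = (1 + D)*(1/3) = 1/3 + D/3)
X(m) = 0 (X(m) = (m*(1/3 + (1/3)*(-1)))*(-3) = (m*(1/3 - 1/3))*(-3) = (m*0)*(-3) = 0*(-3) = 0)
(X(-5)*(-31))*t(4 - 1*4) = (0*(-31))*4 = 0*4 = 0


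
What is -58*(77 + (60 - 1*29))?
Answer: -6264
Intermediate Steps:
-58*(77 + (60 - 1*29)) = -58*(77 + (60 - 29)) = -58*(77 + 31) = -58*108 = -6264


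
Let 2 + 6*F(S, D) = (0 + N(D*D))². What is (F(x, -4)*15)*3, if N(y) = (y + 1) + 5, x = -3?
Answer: 3615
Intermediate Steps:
N(y) = 6 + y (N(y) = (1 + y) + 5 = 6 + y)
F(S, D) = -⅓ + (6 + D²)²/6 (F(S, D) = -⅓ + (0 + (6 + D*D))²/6 = -⅓ + (0 + (6 + D²))²/6 = -⅓ + (6 + D²)²/6)
(F(x, -4)*15)*3 = ((-⅓ + (6 + (-4)²)²/6)*15)*3 = ((-⅓ + (6 + 16)²/6)*15)*3 = ((-⅓ + (⅙)*22²)*15)*3 = ((-⅓ + (⅙)*484)*15)*3 = ((-⅓ + 242/3)*15)*3 = ((241/3)*15)*3 = 1205*3 = 3615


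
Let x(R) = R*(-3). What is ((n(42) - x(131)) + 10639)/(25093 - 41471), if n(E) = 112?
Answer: -5572/8189 ≈ -0.68042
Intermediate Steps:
x(R) = -3*R
((n(42) - x(131)) + 10639)/(25093 - 41471) = ((112 - (-3)*131) + 10639)/(25093 - 41471) = ((112 - 1*(-393)) + 10639)/(-16378) = ((112 + 393) + 10639)*(-1/16378) = (505 + 10639)*(-1/16378) = 11144*(-1/16378) = -5572/8189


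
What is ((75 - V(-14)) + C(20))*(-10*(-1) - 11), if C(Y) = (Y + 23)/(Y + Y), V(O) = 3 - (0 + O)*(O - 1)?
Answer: -11323/40 ≈ -283.08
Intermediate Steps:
V(O) = 3 - O*(-1 + O)
C(Y) = (23 + Y)/(2*Y) (C(Y) = (23 + Y)/((2*Y)) = (23 + Y)*(1/(2*Y)) = (23 + Y)/(2*Y))
((75 - V(-14)) + C(20))*(-10*(-1) - 11) = ((75 - (3 - 14 - 1*(-14)**2)) + (1/2)*(23 + 20)/20)*(-10*(-1) - 11) = ((75 - (3 - 14 - 1*196)) + (1/2)*(1/20)*43)*(10 - 11) = ((75 - (3 - 14 - 196)) + 43/40)*(-1) = ((75 - 1*(-207)) + 43/40)*(-1) = ((75 + 207) + 43/40)*(-1) = (282 + 43/40)*(-1) = (11323/40)*(-1) = -11323/40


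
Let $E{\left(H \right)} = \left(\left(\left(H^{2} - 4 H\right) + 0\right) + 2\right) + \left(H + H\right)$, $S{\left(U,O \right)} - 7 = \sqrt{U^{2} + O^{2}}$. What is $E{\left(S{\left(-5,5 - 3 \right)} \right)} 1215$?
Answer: $80190 + 14580 \sqrt{29} \approx 1.5871 \cdot 10^{5}$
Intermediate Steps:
$S{\left(U,O \right)} = 7 + \sqrt{O^{2} + U^{2}}$ ($S{\left(U,O \right)} = 7 + \sqrt{U^{2} + O^{2}} = 7 + \sqrt{O^{2} + U^{2}}$)
$E{\left(H \right)} = 2 + H^{2} - 2 H$ ($E{\left(H \right)} = \left(\left(H^{2} - 4 H\right) + 2\right) + 2 H = \left(2 + H^{2} - 4 H\right) + 2 H = 2 + H^{2} - 2 H$)
$E{\left(S{\left(-5,5 - 3 \right)} \right)} 1215 = \left(2 + \left(7 + \sqrt{\left(5 - 3\right)^{2} + \left(-5\right)^{2}}\right)^{2} - 2 \left(7 + \sqrt{\left(5 - 3\right)^{2} + \left(-5\right)^{2}}\right)\right) 1215 = \left(2 + \left(7 + \sqrt{2^{2} + 25}\right)^{2} - 2 \left(7 + \sqrt{2^{2} + 25}\right)\right) 1215 = \left(2 + \left(7 + \sqrt{4 + 25}\right)^{2} - 2 \left(7 + \sqrt{4 + 25}\right)\right) 1215 = \left(2 + \left(7 + \sqrt{29}\right)^{2} - 2 \left(7 + \sqrt{29}\right)\right) 1215 = \left(2 + \left(7 + \sqrt{29}\right)^{2} - \left(14 + 2 \sqrt{29}\right)\right) 1215 = \left(-12 + \left(7 + \sqrt{29}\right)^{2} - 2 \sqrt{29}\right) 1215 = -14580 - 2430 \sqrt{29} + 1215 \left(7 + \sqrt{29}\right)^{2}$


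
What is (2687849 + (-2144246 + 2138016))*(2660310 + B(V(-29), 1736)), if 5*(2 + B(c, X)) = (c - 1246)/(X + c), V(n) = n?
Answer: 4059207352415373/569 ≈ 7.1339e+12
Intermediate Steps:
B(c, X) = -2 + (-1246 + c)/(5*(X + c)) (B(c, X) = -2 + ((c - 1246)/(X + c))/5 = -2 + ((-1246 + c)/(X + c))/5 = -2 + (-1246 + c)/(5*(X + c)))
(2687849 + (-2144246 + 2138016))*(2660310 + B(V(-29), 1736)) = (2687849 + (-2144246 + 2138016))*(2660310 + (-1246 - 10*1736 - 9*(-29))/(5*(1736 - 29))) = (2687849 - 6230)*(2660310 + (⅕)*(-1246 - 17360 + 261)/1707) = 2681619*(2660310 + (⅕)*(1/1707)*(-18345)) = 2681619*(2660310 - 1223/569) = 2681619*(1513715167/569) = 4059207352415373/569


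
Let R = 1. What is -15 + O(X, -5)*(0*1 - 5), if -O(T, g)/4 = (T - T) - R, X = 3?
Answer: -35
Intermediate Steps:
O(T, g) = 4 (O(T, g) = -4*((T - T) - 1*1) = -4*(0 - 1) = -4*(-1) = 4)
-15 + O(X, -5)*(0*1 - 5) = -15 + 4*(0*1 - 5) = -15 + 4*(0 - 5) = -15 + 4*(-5) = -15 - 20 = -35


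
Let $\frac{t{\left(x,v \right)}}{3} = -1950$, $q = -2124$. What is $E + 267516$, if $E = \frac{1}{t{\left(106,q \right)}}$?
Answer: $\frac{1564968599}{5850} \approx 2.6752 \cdot 10^{5}$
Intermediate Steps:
$t{\left(x,v \right)} = -5850$ ($t{\left(x,v \right)} = 3 \left(-1950\right) = -5850$)
$E = - \frac{1}{5850}$ ($E = \frac{1}{-5850} = - \frac{1}{5850} \approx -0.00017094$)
$E + 267516 = - \frac{1}{5850} + 267516 = \frac{1564968599}{5850}$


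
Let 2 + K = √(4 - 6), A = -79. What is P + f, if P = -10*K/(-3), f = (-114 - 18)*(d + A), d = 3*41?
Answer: -17444/3 + 10*I*√2/3 ≈ -5814.7 + 4.714*I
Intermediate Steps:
d = 123
K = -2 + I*√2 (K = -2 + √(4 - 6) = -2 + √(-2) = -2 + I*√2 ≈ -2.0 + 1.4142*I)
f = -5808 (f = (-114 - 18)*(123 - 79) = -132*44 = -5808)
P = -20/3 + 10*I*√2/3 (P = -10*(-2 + I*√2)/(-3) = -10*(-2 + I*√2)*(-1)/3 = -10*(⅔ - I*√2/3) = -20/3 + 10*I*√2/3 ≈ -6.6667 + 4.714*I)
P + f = (-20/3 + 10*I*√2/3) - 5808 = -17444/3 + 10*I*√2/3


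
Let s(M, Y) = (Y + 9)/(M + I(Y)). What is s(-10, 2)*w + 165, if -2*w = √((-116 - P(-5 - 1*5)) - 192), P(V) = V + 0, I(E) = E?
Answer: 165 + 11*I*√298/16 ≈ 165.0 + 11.868*I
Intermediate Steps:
P(V) = V
w = -I*√298/2 (w = -√((-116 - (-5 - 1*5)) - 192)/2 = -√((-116 - (-5 - 5)) - 192)/2 = -√((-116 - 1*(-10)) - 192)/2 = -√((-116 + 10) - 192)/2 = -√(-106 - 192)/2 = -I*√298/2 ≈ -8.6313*I)
s(M, Y) = (9 + Y)/(M + Y) (s(M, Y) = (Y + 9)/(M + Y) = (9 + Y)/(M + Y))
s(-10, 2)*w + 165 = ((9 + 2)/(-10 + 2))*(-I*√298/2) + 165 = (11/(-8))*(-I*√298/2) + 165 = (-⅛*11)*(-I*√298/2) + 165 = -(-11)*I*√298/16 + 165 = 11*I*√298/16 + 165 = 165 + 11*I*√298/16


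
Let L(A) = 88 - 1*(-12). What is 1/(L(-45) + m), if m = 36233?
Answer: 1/36333 ≈ 2.7523e-5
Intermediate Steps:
L(A) = 100 (L(A) = 88 + 12 = 100)
1/(L(-45) + m) = 1/(100 + 36233) = 1/36333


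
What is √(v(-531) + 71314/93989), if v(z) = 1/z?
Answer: 17*√724805102455/16636053 ≈ 0.86998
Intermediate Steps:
√(v(-531) + 71314/93989) = √(1/(-531) + 71314/93989) = √(-1/531 + 71314*(1/93989)) = √(-1/531 + 71314/93989) = √(37773745/49908159) = 17*√724805102455/16636053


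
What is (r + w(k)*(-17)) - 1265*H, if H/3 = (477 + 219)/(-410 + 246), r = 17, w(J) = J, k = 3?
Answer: 658936/41 ≈ 16072.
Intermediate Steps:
H = -522/41 (H = 3*((477 + 219)/(-410 + 246)) = 3*(696/(-164)) = 3*(696*(-1/164)) = 3*(-174/41) = -522/41 ≈ -12.732)
(r + w(k)*(-17)) - 1265*H = (17 + 3*(-17)) - 1265*(-522/41) = (17 - 51) + 660330/41 = -34 + 660330/41 = 658936/41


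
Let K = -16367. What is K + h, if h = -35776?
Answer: -52143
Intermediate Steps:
K + h = -16367 - 35776 = -52143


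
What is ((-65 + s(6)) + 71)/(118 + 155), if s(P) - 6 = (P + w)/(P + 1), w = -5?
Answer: 85/1911 ≈ 0.044479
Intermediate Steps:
s(P) = 6 + (-5 + P)/(1 + P) (s(P) = 6 + (P - 5)/(P + 1) = 6 + (-5 + P)/(1 + P))
((-65 + s(6)) + 71)/(118 + 155) = ((-65 + (1 + 7*6)/(1 + 6)) + 71)/(118 + 155) = ((-65 + (1 + 42)/7) + 71)/273 = ((-65 + (1/7)*43) + 71)*(1/273) = ((-65 + 43/7) + 71)*(1/273) = (-412/7 + 71)*(1/273) = (85/7)*(1/273) = 85/1911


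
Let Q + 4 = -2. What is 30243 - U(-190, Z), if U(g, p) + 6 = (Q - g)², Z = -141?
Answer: -3607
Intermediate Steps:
Q = -6 (Q = -4 - 2 = -6)
U(g, p) = -6 + (-6 - g)²
30243 - U(-190, Z) = 30243 - (-6 + (6 - 190)²) = 30243 - (-6 + (-184)²) = 30243 - (-6 + 33856) = 30243 - 1*33850 = 30243 - 33850 = -3607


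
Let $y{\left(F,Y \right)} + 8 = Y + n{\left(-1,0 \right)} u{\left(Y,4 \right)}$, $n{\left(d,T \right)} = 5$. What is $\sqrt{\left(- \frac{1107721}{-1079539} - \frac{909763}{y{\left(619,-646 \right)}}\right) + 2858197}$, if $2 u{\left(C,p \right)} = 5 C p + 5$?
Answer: $\frac{\sqrt{14458389416438711119827511002}}{71123267937} \approx 1690.6$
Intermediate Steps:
$u{\left(C,p \right)} = \frac{5}{2} + \frac{5 C p}{2}$ ($u{\left(C,p \right)} = \frac{5 C p + 5}{2} = \frac{5 + 5 C p}{2} = \frac{5}{2} + \frac{5 C p}{2}$)
$y{\left(F,Y \right)} = \frac{9}{2} + 51 Y$ ($y{\left(F,Y \right)} = -8 + \left(Y + 5 \left(\frac{5}{2} + \frac{5}{2} Y 4\right)\right) = -8 + \left(Y + 5 \left(\frac{5}{2} + 10 Y\right)\right) = -8 + \left(Y + \left(\frac{25}{2} + 50 Y\right)\right) = -8 + \left(\frac{25}{2} + 51 Y\right) = \frac{9}{2} + 51 Y$)
$\sqrt{\left(- \frac{1107721}{-1079539} - \frac{909763}{y{\left(619,-646 \right)}}\right) + 2858197} = \sqrt{\left(- \frac{1107721}{-1079539} - \frac{909763}{\frac{9}{2} + 51 \left(-646\right)}\right) + 2858197} = \sqrt{\left(\left(-1107721\right) \left(- \frac{1}{1079539}\right) - \frac{909763}{\frac{9}{2} - 32946}\right) + 2858197} = \sqrt{\left(\frac{1107721}{1079539} - \frac{909763}{- \frac{65883}{2}}\right) + 2858197} = \sqrt{\left(\frac{1107721}{1079539} - - \frac{1819526}{65883}\right) + 2858197} = \sqrt{\left(\frac{1107721}{1079539} + \frac{1819526}{65883}\right) + 2858197} = \sqrt{\frac{2037229261157}{71123267937} + 2858197} = \sqrt{\frac{203286348276990746}{71123267937}} = \frac{\sqrt{14458389416438711119827511002}}{71123267937}$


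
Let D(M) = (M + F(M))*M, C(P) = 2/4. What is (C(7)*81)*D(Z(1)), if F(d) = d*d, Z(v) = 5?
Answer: 6075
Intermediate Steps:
C(P) = 1/2 (C(P) = 2*(1/4) = 1/2)
F(d) = d**2
D(M) = M*(M + M**2) (D(M) = (M + M**2)*M = M*(M + M**2))
(C(7)*81)*D(Z(1)) = ((1/2)*81)*(5**2*(1 + 5)) = 81*(25*6)/2 = (81/2)*150 = 6075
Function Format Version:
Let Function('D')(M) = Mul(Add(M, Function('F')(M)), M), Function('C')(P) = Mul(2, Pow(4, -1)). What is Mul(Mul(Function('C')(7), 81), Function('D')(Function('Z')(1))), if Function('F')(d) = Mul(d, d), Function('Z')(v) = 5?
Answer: 6075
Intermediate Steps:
Function('C')(P) = Rational(1, 2) (Function('C')(P) = Mul(2, Rational(1, 4)) = Rational(1, 2))
Function('F')(d) = Pow(d, 2)
Function('D')(M) = Mul(M, Add(M, Pow(M, 2))) (Function('D')(M) = Mul(Add(M, Pow(M, 2)), M) = Mul(M, Add(M, Pow(M, 2))))
Mul(Mul(Function('C')(7), 81), Function('D')(Function('Z')(1))) = Mul(Mul(Rational(1, 2), 81), Mul(Pow(5, 2), Add(1, 5))) = Mul(Rational(81, 2), Mul(25, 6)) = Mul(Rational(81, 2), 150) = 6075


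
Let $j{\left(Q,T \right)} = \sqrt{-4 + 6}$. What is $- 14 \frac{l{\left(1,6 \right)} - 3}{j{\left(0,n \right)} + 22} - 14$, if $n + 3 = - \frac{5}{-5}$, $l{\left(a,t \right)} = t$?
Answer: $- \frac{3836}{241} + \frac{21 \sqrt{2}}{241} \approx -15.794$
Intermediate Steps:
$n = -2$ ($n = -3 - \frac{5}{-5} = -3 - -1 = -3 + 1 = -2$)
$j{\left(Q,T \right)} = \sqrt{2}$
$- 14 \frac{l{\left(1,6 \right)} - 3}{j{\left(0,n \right)} + 22} - 14 = - 14 \frac{6 - 3}{\sqrt{2} + 22} - 14 = - 14 \frac{3}{22 + \sqrt{2}} - 14 = - \frac{42}{22 + \sqrt{2}} - 14 = -14 - \frac{42}{22 + \sqrt{2}}$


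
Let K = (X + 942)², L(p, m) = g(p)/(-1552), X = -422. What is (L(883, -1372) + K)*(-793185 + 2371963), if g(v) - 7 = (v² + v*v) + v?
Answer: 82510990213737/194 ≈ 4.2531e+11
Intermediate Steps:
g(v) = 7 + v + 2*v² (g(v) = 7 + ((v² + v*v) + v) = 7 + ((v² + v²) + v) = 7 + (2*v² + v) = 7 + (v + 2*v²) = 7 + v + 2*v²)
L(p, m) = -7/1552 - p²/776 - p/1552 (L(p, m) = (7 + p + 2*p²)/(-1552) = (7 + p + 2*p²)*(-1/1552) = -7/1552 - p²/776 - p/1552)
K = 270400 (K = (-422 + 942)² = 520² = 270400)
(L(883, -1372) + K)*(-793185 + 2371963) = ((-7/1552 - 1/776*883² - 1/1552*883) + 270400)*(-793185 + 2371963) = ((-7/1552 - 1/776*779689 - 883/1552) + 270400)*1578778 = ((-7/1552 - 779689/776 - 883/1552) + 270400)*1578778 = (-390067/388 + 270400)*1578778 = (104525133/388)*1578778 = 82510990213737/194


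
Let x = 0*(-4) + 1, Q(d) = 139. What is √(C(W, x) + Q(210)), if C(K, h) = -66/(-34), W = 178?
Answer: 2*√10183/17 ≈ 11.872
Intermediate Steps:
x = 1 (x = 0 + 1 = 1)
C(K, h) = 33/17 (C(K, h) = -66*(-1/34) = 33/17)
√(C(W, x) + Q(210)) = √(33/17 + 139) = √(2396/17) = 2*√10183/17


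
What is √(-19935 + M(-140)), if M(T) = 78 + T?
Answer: I*√19997 ≈ 141.41*I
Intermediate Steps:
√(-19935 + M(-140)) = √(-19935 + (78 - 140)) = √(-19935 - 62) = √(-19997) = I*√19997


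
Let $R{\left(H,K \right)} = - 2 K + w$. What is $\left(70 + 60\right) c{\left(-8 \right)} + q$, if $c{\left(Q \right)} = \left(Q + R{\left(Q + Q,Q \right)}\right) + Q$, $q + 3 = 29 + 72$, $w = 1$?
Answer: $228$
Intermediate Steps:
$R{\left(H,K \right)} = 1 - 2 K$ ($R{\left(H,K \right)} = - 2 K + 1 = 1 - 2 K$)
$q = 98$ ($q = -3 + \left(29 + 72\right) = -3 + 101 = 98$)
$c{\left(Q \right)} = 1$ ($c{\left(Q \right)} = \left(Q - \left(-1 + 2 Q\right)\right) + Q = \left(1 - Q\right) + Q = 1$)
$\left(70 + 60\right) c{\left(-8 \right)} + q = \left(70 + 60\right) 1 + 98 = 130 \cdot 1 + 98 = 130 + 98 = 228$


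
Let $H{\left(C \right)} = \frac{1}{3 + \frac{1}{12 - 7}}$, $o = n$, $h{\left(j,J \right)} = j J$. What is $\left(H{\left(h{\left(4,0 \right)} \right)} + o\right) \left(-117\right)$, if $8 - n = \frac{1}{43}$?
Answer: $- \frac{667251}{688} \approx -969.84$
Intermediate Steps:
$h{\left(j,J \right)} = J j$
$n = \frac{343}{43}$ ($n = 8 - \frac{1}{43} = \frac{343}{43} \approx 7.9767$)
$o = \frac{343}{43} \approx 7.9767$
$H{\left(C \right)} = \frac{5}{16}$ ($H{\left(C \right)} = \frac{1}{3 + \frac{1}{5}} = \frac{1}{\frac{16}{5}} = \frac{5}{16}$)
$\left(H{\left(h{\left(4,0 \right)} \right)} + o\right) \left(-117\right) = \left(\frac{5}{16} + \frac{343}{43}\right) \left(-117\right) = \frac{5703}{688} \left(-117\right) = - \frac{667251}{688}$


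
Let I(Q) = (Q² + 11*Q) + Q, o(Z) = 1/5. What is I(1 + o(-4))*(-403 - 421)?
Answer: -326304/25 ≈ -13052.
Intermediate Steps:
o(Z) = ⅕
I(Q) = Q² + 12*Q
I(1 + o(-4))*(-403 - 421) = ((1 + ⅕)*(12 + (1 + ⅕)))*(-403 - 421) = (6*(12 + 6/5)/5)*(-824) = ((6/5)*(66/5))*(-824) = (396/25)*(-824) = -326304/25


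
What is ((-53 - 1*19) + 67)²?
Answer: 25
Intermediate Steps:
((-53 - 1*19) + 67)² = ((-53 - 19) + 67)² = (-72 + 67)² = (-5)² = 25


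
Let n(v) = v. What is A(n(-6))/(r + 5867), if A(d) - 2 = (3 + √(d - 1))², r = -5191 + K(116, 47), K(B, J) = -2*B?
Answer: 1/111 + I*√7/74 ≈ 0.009009 + 0.035753*I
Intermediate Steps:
r = -5423 (r = -5191 - 2*116 = -5191 - 232 = -5423)
A(d) = 2 + (3 + √(-1 + d))² (A(d) = 2 + (3 + √(d - 1))² = 2 + (3 + √(-1 + d))²)
A(n(-6))/(r + 5867) = (2 + (3 + √(-1 - 6))²)/(-5423 + 5867) = (2 + (3 + √(-7))²)/444 = (2 + (3 + I*√7)²)*(1/444) = 1/222 + (3 + I*√7)²/444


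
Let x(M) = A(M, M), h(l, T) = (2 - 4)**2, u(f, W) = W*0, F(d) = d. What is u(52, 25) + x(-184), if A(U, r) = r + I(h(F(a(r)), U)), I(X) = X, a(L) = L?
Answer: -180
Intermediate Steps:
u(f, W) = 0
h(l, T) = 4 (h(l, T) = (-2)**2 = 4)
A(U, r) = 4 + r (A(U, r) = r + 4 = 4 + r)
x(M) = 4 + M
u(52, 25) + x(-184) = 0 + (4 - 184) = 0 - 180 = -180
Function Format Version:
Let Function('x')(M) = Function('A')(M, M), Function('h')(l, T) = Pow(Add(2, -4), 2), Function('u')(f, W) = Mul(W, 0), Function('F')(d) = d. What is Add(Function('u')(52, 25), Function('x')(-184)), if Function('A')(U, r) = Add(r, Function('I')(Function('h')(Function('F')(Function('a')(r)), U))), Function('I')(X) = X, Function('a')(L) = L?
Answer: -180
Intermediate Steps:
Function('u')(f, W) = 0
Function('h')(l, T) = 4 (Function('h')(l, T) = Pow(-2, 2) = 4)
Function('A')(U, r) = Add(4, r) (Function('A')(U, r) = Add(r, 4) = Add(4, r))
Function('x')(M) = Add(4, M)
Add(Function('u')(52, 25), Function('x')(-184)) = Add(0, Add(4, -184)) = Add(0, -180) = -180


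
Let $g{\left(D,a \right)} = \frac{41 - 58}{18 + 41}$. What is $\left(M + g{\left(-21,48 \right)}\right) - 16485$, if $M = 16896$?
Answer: $\frac{24232}{59} \approx 410.71$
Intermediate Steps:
$g{\left(D,a \right)} = - \frac{17}{59}$
$\left(M + g{\left(-21,48 \right)}\right) - 16485 = \left(16896 - \frac{17}{59}\right) - 16485 = \frac{996847}{59} - 16485 = \frac{24232}{59}$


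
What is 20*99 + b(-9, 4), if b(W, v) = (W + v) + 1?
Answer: 1976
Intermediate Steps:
b(W, v) = 1 + W + v
20*99 + b(-9, 4) = 20*99 + (1 - 9 + 4) = 1980 - 4 = 1976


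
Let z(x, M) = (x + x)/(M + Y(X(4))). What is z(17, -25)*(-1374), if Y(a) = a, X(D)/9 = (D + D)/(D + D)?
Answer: 11679/4 ≈ 2919.8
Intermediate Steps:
X(D) = 9 (X(D) = 9*((D + D)/(D + D)) = 9*((2*D)/((2*D))) = 9*((2*D)*(1/(2*D))) = 9*1 = 9)
z(x, M) = 2*x/(9 + M) (z(x, M) = (x + x)/(M + 9) = (2*x)/(9 + M) = 2*x/(9 + M))
z(17, -25)*(-1374) = (2*17/(9 - 25))*(-1374) = (2*17/(-16))*(-1374) = (2*17*(-1/16))*(-1374) = -17/8*(-1374) = 11679/4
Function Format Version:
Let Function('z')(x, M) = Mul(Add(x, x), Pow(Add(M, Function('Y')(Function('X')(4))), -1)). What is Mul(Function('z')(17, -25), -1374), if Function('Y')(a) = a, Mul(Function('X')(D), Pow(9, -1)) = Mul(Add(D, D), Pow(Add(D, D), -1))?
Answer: Rational(11679, 4) ≈ 2919.8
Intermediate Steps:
Function('X')(D) = 9 (Function('X')(D) = Mul(9, Mul(Add(D, D), Pow(Add(D, D), -1))) = Mul(9, Mul(Mul(2, D), Pow(Mul(2, D), -1))) = Mul(9, Mul(Mul(2, D), Mul(Rational(1, 2), Pow(D, -1)))) = Mul(9, 1) = 9)
Function('z')(x, M) = Mul(2, x, Pow(Add(9, M), -1)) (Function('z')(x, M) = Mul(Add(x, x), Pow(Add(M, 9), -1)) = Mul(Mul(2, x), Pow(Add(9, M), -1)) = Mul(2, x, Pow(Add(9, M), -1)))
Mul(Function('z')(17, -25), -1374) = Mul(Mul(2, 17, Pow(Add(9, -25), -1)), -1374) = Mul(Mul(2, 17, Pow(-16, -1)), -1374) = Mul(Mul(2, 17, Rational(-1, 16)), -1374) = Mul(Rational(-17, 8), -1374) = Rational(11679, 4)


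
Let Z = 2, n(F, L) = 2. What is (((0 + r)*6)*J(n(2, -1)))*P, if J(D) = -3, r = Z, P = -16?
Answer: 576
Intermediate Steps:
r = 2
(((0 + r)*6)*J(n(2, -1)))*P = (((0 + 2)*6)*(-3))*(-16) = ((2*6)*(-3))*(-16) = (12*(-3))*(-16) = -36*(-16) = 576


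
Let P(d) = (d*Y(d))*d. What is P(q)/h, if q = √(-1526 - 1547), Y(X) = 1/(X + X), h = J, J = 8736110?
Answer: I*√3073/17472220 ≈ 3.1727e-6*I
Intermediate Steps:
h = 8736110
Y(X) = 1/(2*X)
q = I*√3073 (q = √(-3073) = I*√3073 ≈ 55.435*I)
P(d) = d/2 (P(d) = (d*(1/(2*d)))*d = d/2)
P(q)/h = ((I*√3073)/2)/8736110 = (I*√3073/2)*(1/8736110) = I*√3073/17472220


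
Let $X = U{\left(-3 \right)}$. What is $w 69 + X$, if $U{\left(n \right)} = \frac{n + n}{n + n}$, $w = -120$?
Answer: $-8279$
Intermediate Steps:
$U{\left(n \right)} = 1$ ($U{\left(n \right)} = \frac{2 n}{2 n} = 2 n \frac{1}{2 n} = 1$)
$X = 1$
$w 69 + X = \left(-120\right) 69 + 1 = -8280 + 1 = -8279$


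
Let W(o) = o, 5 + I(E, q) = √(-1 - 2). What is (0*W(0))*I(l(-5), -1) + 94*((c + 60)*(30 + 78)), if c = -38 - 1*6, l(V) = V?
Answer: 162432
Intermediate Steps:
I(E, q) = -5 + I*√3 (I(E, q) = -5 + √(-1 - 2) = -5 + √(-3) = -5 + I*√3)
c = -44 (c = -38 - 6 = -44)
(0*W(0))*I(l(-5), -1) + 94*((c + 60)*(30 + 78)) = (0*0)*(-5 + I*√3) + 94*((-44 + 60)*(30 + 78)) = 0*(-5 + I*√3) + 94*(16*108) = 0 + 94*1728 = 0 + 162432 = 162432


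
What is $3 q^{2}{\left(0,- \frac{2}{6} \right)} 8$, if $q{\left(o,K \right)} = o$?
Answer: $0$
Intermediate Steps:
$3 q^{2}{\left(0,- \frac{2}{6} \right)} 8 = 3 \cdot 0^{2} \cdot 8 = 3 \cdot 0 \cdot 8 = 0 \cdot 8 = 0$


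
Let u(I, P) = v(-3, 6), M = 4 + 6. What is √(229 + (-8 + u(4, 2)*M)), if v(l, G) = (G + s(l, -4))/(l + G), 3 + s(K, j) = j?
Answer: √1959/3 ≈ 14.754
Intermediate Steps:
s(K, j) = -3 + j
M = 10
v(l, G) = (-7 + G)/(G + l) (v(l, G) = (G + (-3 - 4))/(l + G) = (G - 7)/(G + l) = (-7 + G)/(G + l))
u(I, P) = -⅓ (u(I, P) = (-7 + 6)/(6 - 3) = -1/3 = (⅓)*(-1) = -⅓)
√(229 + (-8 + u(4, 2)*M)) = √(229 + (-8 - ⅓*10)) = √(229 + (-8 - 10/3)) = √(229 - 34/3) = √(653/3) = √1959/3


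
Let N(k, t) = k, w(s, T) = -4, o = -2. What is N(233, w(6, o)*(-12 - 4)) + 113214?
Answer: 113447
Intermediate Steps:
N(233, w(6, o)*(-12 - 4)) + 113214 = 233 + 113214 = 113447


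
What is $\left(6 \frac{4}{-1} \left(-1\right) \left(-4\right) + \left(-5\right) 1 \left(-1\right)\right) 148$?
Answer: $-13468$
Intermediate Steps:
$\left(6 \frac{4}{-1} \left(-1\right) \left(-4\right) + \left(-5\right) 1 \left(-1\right)\right) 148 = \left(6 \cdot 4 \left(-1\right) \left(-1\right) \left(-4\right) - -5\right) 148 = \left(6 \left(-4\right) \left(-1\right) \left(-4\right) + 5\right) 148 = \left(\left(-24\right) \left(-1\right) \left(-4\right) + 5\right) 148 = \left(24 \left(-4\right) + 5\right) 148 = \left(-96 + 5\right) 148 = \left(-91\right) 148 = -13468$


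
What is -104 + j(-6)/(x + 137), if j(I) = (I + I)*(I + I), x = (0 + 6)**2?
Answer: -17848/173 ≈ -103.17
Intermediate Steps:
x = 36 (x = 6**2 = 36)
j(I) = 4*I**2 (j(I) = (2*I)*(2*I) = 4*I**2)
-104 + j(-6)/(x + 137) = -104 + (4*(-6)**2)/(36 + 137) = -104 + (4*36)/173 = -104 + 144*(1/173) = -104 + 144/173 = -17848/173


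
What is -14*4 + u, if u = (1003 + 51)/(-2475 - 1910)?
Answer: -246614/4385 ≈ -56.240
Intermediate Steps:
u = -1054/4385 (u = 1054/(-4385) = 1054*(-1/4385) = -1054/4385 ≈ -0.24036)
-14*4 + u = -14*4 - 1054/4385 = -56 - 1054/4385 = -246614/4385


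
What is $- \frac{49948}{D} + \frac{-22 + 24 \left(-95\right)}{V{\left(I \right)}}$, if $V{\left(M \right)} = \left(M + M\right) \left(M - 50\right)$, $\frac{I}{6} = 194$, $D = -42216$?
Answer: $\frac{898871961}{760296088} \approx 1.1823$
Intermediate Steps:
$I = 1164$ ($I = 6 \cdot 194 = 1164$)
$V{\left(M \right)} = 2 M \left(-50 + M\right)$
$- \frac{49948}{D} + \frac{-22 + 24 \left(-95\right)}{V{\left(I \right)}} = - \frac{49948}{-42216} + \frac{-22 + 24 \left(-95\right)}{2 \cdot 1164 \left(-50 + 1164\right)} = \left(-49948\right) \left(- \frac{1}{42216}\right) + \frac{-22 - 2280}{2 \cdot 1164 \cdot 1114} = \frac{12487}{10554} - \frac{2302}{2593392} = \frac{12487}{10554} - \frac{1151}{1296696} = \frac{898871961}{760296088}$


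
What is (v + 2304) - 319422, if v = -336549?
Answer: -653667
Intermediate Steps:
(v + 2304) - 319422 = (-336549 + 2304) - 319422 = -334245 - 319422 = -653667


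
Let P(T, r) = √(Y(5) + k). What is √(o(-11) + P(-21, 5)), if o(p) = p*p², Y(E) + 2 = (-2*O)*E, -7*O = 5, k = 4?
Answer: √(-65219 + 56*√7)/7 ≈ 36.441*I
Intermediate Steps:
O = -5/7 (O = -⅐*5 = -5/7 ≈ -0.71429)
Y(E) = -2 + 10*E/7 (Y(E) = -2 + (-2*(-5/7))*E = -2 + 10*E/7)
P(T, r) = 8*√7/7 (P(T, r) = √((-2 + (10/7)*5) + 4) = √((-2 + 50/7) + 4) = √(36/7 + 4) = √(64/7) = 8*√7/7)
o(p) = p³
√(o(-11) + P(-21, 5)) = √((-11)³ + 8*√7/7) = √(-1331 + 8*√7/7)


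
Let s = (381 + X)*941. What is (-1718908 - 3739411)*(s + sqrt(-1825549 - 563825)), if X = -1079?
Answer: 3585122168942 - 16374957*I*sqrt(265486) ≈ 3.5851e+12 - 8.4373e+9*I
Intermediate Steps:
s = -656818 (s = (381 - 1079)*941 = -698*941 = -656818)
(-1718908 - 3739411)*(s + sqrt(-1825549 - 563825)) = (-1718908 - 3739411)*(-656818 + sqrt(-1825549 - 563825)) = -5458319*(-656818 + sqrt(-2389374)) = -5458319*(-656818 + 3*I*sqrt(265486)) = 3585122168942 - 16374957*I*sqrt(265486)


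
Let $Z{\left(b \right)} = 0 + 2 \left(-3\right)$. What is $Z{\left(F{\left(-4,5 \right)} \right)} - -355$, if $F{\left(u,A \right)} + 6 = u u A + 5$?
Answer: $349$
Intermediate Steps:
$F{\left(u,A \right)} = -1 + A u^{2}$ ($F{\left(u,A \right)} = -6 + \left(u u A + 5\right) = -6 + \left(u^{2} A + 5\right) = -6 + \left(A u^{2} + 5\right) = -6 + \left(5 + A u^{2}\right) = -1 + A u^{2}$)
$Z{\left(b \right)} = -6$ ($Z{\left(b \right)} = 0 - 6 = -6$)
$Z{\left(F{\left(-4,5 \right)} \right)} - -355 = -6 - -355 = -6 + 355 = 349$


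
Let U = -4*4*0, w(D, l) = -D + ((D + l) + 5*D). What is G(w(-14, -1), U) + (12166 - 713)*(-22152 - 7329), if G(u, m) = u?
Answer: -337645964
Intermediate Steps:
w(D, l) = l + 5*D (w(D, l) = -D + (l + 6*D) = l + 5*D)
U = 0 (U = -16*0 = 0)
G(w(-14, -1), U) + (12166 - 713)*(-22152 - 7329) = (-1 + 5*(-14)) + (12166 - 713)*(-22152 - 7329) = (-1 - 70) + 11453*(-29481) = -71 - 337645893 = -337645964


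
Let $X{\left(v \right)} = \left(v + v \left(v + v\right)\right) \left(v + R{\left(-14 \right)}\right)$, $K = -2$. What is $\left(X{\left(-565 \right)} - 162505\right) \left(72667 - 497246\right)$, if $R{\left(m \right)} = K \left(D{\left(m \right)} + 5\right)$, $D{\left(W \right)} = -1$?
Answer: $155256061923190$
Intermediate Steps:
$R{\left(m \right)} = -8$ ($R{\left(m \right)} = - 2 \left(-1 + 5\right) = \left(-2\right) 4 = -8$)
$X{\left(v \right)} = \left(-8 + v\right) \left(v + 2 v^{2}\right)$ ($X{\left(v \right)} = \left(v + v \left(v + v\right)\right) \left(v - 8\right) = \left(v + v 2 v\right) \left(-8 + v\right) = \left(v + 2 v^{2}\right) \left(-8 + v\right) = \left(-8 + v\right) \left(v + 2 v^{2}\right)$)
$\left(X{\left(-565 \right)} - 162505\right) \left(72667 - 497246\right) = \left(- 565 \left(-8 - -8475 + 2 \left(-565\right)^{2}\right) - 162505\right) \left(72667 - 497246\right) = \left(- 565 \left(-8 + 8475 + 2 \cdot 319225\right) - 162505\right) \left(-424579\right) = \left(- 565 \left(-8 + 8475 + 638450\right) - 162505\right) \left(-424579\right) = \left(\left(-565\right) 646917 - 162505\right) \left(-424579\right) = \left(-365508105 - 162505\right) \left(-424579\right) = \left(-365670610\right) \left(-424579\right) = 155256061923190$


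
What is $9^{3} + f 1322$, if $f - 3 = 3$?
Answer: $8661$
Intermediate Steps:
$f = 6$ ($f = 3 + 3 = 6$)
$9^{3} + f 1322 = 9^{3} + 6 \cdot 1322 = 729 + 7932 = 8661$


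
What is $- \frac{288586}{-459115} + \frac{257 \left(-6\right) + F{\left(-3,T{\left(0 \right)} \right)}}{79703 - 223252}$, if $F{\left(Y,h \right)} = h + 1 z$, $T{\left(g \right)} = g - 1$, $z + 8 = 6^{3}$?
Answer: $\frac{42039150239}{65905499135} \approx 0.63787$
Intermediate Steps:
$z = 208$ ($z = -8 + 6^{3} = -8 + 216 = 208$)
$T{\left(g \right)} = -1 + g$ ($T{\left(g \right)} = g - 1 = -1 + g$)
$F{\left(Y,h \right)} = 208 + h$ ($F{\left(Y,h \right)} = h + 1 \cdot 208 = h + 208 = 208 + h$)
$- \frac{288586}{-459115} + \frac{257 \left(-6\right) + F{\left(-3,T{\left(0 \right)} \right)}}{79703 - 223252} = - \frac{288586}{-459115} + \frac{257 \left(-6\right) + \left(208 + \left(-1 + 0\right)\right)}{79703 - 223252} = \left(-288586\right) \left(- \frac{1}{459115}\right) + \frac{-1542 + \left(208 - 1\right)}{-143549} = \frac{288586}{459115} + \left(-1542 + 207\right) \left(- \frac{1}{143549}\right) = \frac{288586}{459115} - - \frac{1335}{143549} = \frac{288586}{459115} + \frac{1335}{143549} = \frac{42039150239}{65905499135}$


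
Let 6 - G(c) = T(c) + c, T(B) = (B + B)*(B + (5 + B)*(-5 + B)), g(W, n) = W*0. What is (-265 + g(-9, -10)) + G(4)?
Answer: -223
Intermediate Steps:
g(W, n) = 0
T(B) = 2*B*(B + (-5 + B)*(5 + B)) (T(B) = (2*B)*(B + (-5 + B)*(5 + B)) = 2*B*(B + (-5 + B)*(5 + B)))
G(c) = 6 - c - 2*c*(-25 + c + c²) (G(c) = 6 - (2*c*(-25 + c + c²) + c) = 6 - (c + 2*c*(-25 + c + c²)) = 6 + (-c - 2*c*(-25 + c + c²)) = 6 - c - 2*c*(-25 + c + c²))
(-265 + g(-9, -10)) + G(4) = (-265 + 0) + (6 - 1*4 - 2*4*(-25 + 4 + 4²)) = -265 + (6 - 4 - 2*4*(-25 + 4 + 16)) = -265 + (6 - 4 - 2*4*(-5)) = -265 + (6 - 4 + 40) = -265 + 42 = -223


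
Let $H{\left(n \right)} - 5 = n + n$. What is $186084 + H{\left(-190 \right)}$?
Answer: $185709$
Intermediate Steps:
$H{\left(n \right)} = 5 + 2 n$ ($H{\left(n \right)} = 5 + \left(n + n\right) = 5 + 2 n$)
$186084 + H{\left(-190 \right)} = 186084 + \left(5 + 2 \left(-190\right)\right) = 186084 + \left(5 - 380\right) = 186084 - 375 = 185709$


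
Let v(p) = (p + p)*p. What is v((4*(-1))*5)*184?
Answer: 147200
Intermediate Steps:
v(p) = 2*p² (v(p) = (2*p)*p = 2*p²)
v((4*(-1))*5)*184 = (2*((4*(-1))*5)²)*184 = (2*(-4*5)²)*184 = (2*(-20)²)*184 = (2*400)*184 = 800*184 = 147200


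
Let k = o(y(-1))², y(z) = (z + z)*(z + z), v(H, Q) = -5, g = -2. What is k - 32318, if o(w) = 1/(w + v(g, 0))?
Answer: -32317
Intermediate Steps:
y(z) = 4*z² (y(z) = (2*z)*(2*z) = 4*z²)
o(w) = 1/(-5 + w) (o(w) = 1/(w - 5) = 1/(-5 + w))
k = 1 (k = (1/(-5 + 4*(-1)²))² = (1/(-5 + 4*1))² = (1/(-5 + 4))² = (1/(-1))² = (-1)² = 1)
k - 32318 = 1 - 32318 = -32317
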